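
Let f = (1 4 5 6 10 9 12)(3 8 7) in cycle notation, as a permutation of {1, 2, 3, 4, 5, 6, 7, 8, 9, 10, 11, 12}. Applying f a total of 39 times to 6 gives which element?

6 lies in the 7-cycle (1 4 5 6 10 9 12).
On a 7-cycle, f^7 is the identity, so f^39 = f^4 there (39 ≡ 4 mod 7).
Advancing 4 steps from 6: 6 → 10 → 9 → 12 → 1.

1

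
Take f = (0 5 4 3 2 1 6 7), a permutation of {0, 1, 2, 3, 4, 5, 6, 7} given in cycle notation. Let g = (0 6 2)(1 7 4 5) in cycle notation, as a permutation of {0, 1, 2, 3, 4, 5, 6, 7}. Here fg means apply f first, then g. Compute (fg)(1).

2

First apply f: f(1) = 6, then g(6) = 2. Thus (fg)(1) = 2.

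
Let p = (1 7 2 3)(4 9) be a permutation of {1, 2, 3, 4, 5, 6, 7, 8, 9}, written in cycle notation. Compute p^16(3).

3

3 lies in the 4-cycle (1 7 2 3).
On a 4-cycle, p^4 is the identity, so p^16 = p^0 there (16 ≡ 0 mod 4).
So p^16(3) = 3.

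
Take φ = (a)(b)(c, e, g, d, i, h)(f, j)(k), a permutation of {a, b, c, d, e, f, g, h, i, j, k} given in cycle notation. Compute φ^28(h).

d

h lies in the 6-cycle (c, e, g, d, i, h).
On a 6-cycle, φ^6 is the identity, so φ^28 = φ^4 there (28 ≡ 4 mod 6).
Stepping 4 places around the cycle: h → c → e → g → d.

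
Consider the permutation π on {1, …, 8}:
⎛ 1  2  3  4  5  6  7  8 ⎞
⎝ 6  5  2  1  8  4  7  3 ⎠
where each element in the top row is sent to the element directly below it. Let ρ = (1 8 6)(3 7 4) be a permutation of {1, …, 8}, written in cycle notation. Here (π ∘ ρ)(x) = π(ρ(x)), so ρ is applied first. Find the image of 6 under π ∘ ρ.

6

ρ(6) = 1, then π(1) = 6; composing gives (π ∘ ρ)(6) = 6.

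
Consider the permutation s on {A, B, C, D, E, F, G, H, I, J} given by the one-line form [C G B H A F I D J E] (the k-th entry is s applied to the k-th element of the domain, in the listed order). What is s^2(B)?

I

Tracing B → G → … returns to B after 7 steps, so B lies in a 7-cycle (A C B G I J E).
Stepping 2 places around the cycle: B → G → I.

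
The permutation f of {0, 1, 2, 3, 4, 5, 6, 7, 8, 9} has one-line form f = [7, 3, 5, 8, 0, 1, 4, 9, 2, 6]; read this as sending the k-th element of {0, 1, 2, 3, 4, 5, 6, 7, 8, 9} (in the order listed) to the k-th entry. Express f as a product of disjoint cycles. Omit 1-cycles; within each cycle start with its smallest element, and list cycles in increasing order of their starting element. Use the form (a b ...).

(0 7 9 6 4)(1 3 8 2 5)

Start at 0 and follow images: 0 → 7 → 9 → 6 → 4 → 0, giving the cycle (0 7 9 6 4).
Continuing from each remaining unvisited element yields (0 7 9 6 4)(1 3 8 2 5).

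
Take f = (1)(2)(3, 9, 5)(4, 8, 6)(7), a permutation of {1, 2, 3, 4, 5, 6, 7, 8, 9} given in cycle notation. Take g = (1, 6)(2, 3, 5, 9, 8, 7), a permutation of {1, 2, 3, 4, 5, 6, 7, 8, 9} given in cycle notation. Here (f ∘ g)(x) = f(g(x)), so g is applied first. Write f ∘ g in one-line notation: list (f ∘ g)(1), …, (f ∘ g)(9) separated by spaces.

4 9 3 8 5 1 2 7 6

(f ∘ g)(x) = f(g(x)). Computing each image: f(g(1)) = f(6) = 4, f(g(2)) = f(3) = 9, f(g(3)) = f(5) = 3, f(g(4)) = f(4) = 8, f(g(5)) = f(9) = 5, f(g(6)) = f(1) = 1, f(g(7)) = f(2) = 2, f(g(8)) = f(7) = 7, f(g(9)) = f(8) = 6.
Hence f ∘ g = [4 9 3 8 5 1 2 7 6].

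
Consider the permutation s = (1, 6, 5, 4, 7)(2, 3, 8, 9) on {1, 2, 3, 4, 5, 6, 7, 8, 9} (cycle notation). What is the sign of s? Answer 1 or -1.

-1

The cycle lengths are 5, 4.
A cycle of length ℓ contributes ℓ−1 transpositions, so s is a product of 4 + 3 = 7 transpositions — odd.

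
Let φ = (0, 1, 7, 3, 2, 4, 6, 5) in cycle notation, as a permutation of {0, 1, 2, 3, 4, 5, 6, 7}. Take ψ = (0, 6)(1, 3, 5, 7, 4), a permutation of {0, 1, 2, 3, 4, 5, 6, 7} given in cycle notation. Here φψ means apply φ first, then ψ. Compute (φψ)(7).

5

φ(7) = 3, then ψ(3) = 5; composing gives (φψ)(7) = 5.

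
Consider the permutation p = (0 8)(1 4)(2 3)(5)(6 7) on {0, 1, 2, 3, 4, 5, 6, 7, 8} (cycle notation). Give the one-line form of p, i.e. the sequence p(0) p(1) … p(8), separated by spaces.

Image by image: 0→8, 1→4, 2→3, 3→2, 4→1, 5→5, 6→7, 7→6, 8→0.
So the one-line form is 8 4 3 2 1 5 7 6 0.

8 4 3 2 1 5 7 6 0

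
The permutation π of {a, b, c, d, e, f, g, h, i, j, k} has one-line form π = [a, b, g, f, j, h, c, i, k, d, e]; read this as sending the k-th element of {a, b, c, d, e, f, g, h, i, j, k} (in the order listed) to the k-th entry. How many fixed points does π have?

The fixed points (elements with π(x) = x) are {a, b}, so there are 2.

2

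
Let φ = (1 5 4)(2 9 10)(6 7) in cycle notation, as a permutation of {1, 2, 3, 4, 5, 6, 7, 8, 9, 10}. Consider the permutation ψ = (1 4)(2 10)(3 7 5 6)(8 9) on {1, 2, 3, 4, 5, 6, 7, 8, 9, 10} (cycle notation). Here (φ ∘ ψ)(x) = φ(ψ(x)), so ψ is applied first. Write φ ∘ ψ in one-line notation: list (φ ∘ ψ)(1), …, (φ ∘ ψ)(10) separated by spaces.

(φ ∘ ψ)(x) = φ(ψ(x)). Computing each image: φ(ψ(1)) = φ(4) = 1, φ(ψ(2)) = φ(10) = 2, φ(ψ(3)) = φ(7) = 6, φ(ψ(4)) = φ(1) = 5, φ(ψ(5)) = φ(6) = 7, φ(ψ(6)) = φ(3) = 3, φ(ψ(7)) = φ(5) = 4, φ(ψ(8)) = φ(9) = 10, φ(ψ(9)) = φ(8) = 8, φ(ψ(10)) = φ(2) = 9.
Hence φ ∘ ψ = [1 2 6 5 7 3 4 10 8 9].

1 2 6 5 7 3 4 10 8 9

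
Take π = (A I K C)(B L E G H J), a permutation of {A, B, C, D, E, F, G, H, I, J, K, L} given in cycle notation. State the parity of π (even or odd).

The cycle lengths are 6, 4, 1, 1.
A cycle of length ℓ contributes ℓ−1 transpositions, so π is a product of 5 + 3 = 8 transpositions — even.

even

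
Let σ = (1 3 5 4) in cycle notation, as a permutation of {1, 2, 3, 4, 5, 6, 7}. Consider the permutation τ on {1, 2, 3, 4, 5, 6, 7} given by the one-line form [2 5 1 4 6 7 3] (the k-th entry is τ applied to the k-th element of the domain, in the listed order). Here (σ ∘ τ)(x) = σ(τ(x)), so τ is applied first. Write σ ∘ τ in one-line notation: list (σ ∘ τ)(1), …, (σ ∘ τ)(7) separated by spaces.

Chase each element through τ then σ: 1 → 2 → 2; 2 → 5 → 4; 3 → 1 → 3; 4 → 4 → 1; 5 → 6 → 6; 6 → 7 → 7; 7 → 3 → 5.
So σ ∘ τ in one-line form is 2 4 3 1 6 7 5.

2 4 3 1 6 7 5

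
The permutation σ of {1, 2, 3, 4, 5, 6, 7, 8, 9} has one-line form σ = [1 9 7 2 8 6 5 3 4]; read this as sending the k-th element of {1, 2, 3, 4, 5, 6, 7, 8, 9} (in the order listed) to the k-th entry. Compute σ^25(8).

3

Tracing 8 → 3 → … returns to 8 after 4 steps, so 8 lies in a 4-cycle (3, 7, 5, 8).
Since the cycle has length 4, σ^25 acts on it the same as σ^1 (25 mod 4 = 1).
Advancing 1 step from 8: 8 → 3.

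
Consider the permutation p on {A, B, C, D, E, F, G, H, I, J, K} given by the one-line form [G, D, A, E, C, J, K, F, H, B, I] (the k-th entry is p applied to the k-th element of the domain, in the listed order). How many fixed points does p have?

No element satisfies p(x) = x, so there are 0 fixed points.

0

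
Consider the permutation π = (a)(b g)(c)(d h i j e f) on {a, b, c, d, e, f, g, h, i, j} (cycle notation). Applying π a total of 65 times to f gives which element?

e

f lies in the 6-cycle (d h i j e f).
Since the cycle has length 6, π^65 acts on it the same as π^5 (65 mod 6 = 5).
Stepping 5 places around the cycle: f → d → h → i → j → e.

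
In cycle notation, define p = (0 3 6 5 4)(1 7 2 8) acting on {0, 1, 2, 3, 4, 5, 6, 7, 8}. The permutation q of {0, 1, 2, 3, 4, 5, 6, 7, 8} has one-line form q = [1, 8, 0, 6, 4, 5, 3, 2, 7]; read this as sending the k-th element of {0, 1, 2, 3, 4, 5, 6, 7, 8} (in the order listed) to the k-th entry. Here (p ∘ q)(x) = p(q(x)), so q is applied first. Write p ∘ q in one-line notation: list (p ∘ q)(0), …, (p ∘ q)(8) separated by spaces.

Chase each element through q then p: 0 → 1 → 7; 1 → 8 → 1; 2 → 0 → 3; 3 → 6 → 5; 4 → 4 → 0; 5 → 5 → 4; 6 → 3 → 6; 7 → 2 → 8; 8 → 7 → 2.
Collecting the images, p ∘ q = [7 1 3 5 0 4 6 8 2].

7 1 3 5 0 4 6 8 2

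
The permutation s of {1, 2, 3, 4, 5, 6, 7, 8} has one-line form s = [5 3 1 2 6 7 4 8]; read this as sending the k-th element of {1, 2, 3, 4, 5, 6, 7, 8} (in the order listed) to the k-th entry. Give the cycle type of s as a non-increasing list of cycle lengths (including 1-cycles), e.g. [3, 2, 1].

The disjoint cycles are (1, 5, 6, 7, 4, 2, 3)(8), with lengths 7, 1 in non-increasing order.

[7, 1]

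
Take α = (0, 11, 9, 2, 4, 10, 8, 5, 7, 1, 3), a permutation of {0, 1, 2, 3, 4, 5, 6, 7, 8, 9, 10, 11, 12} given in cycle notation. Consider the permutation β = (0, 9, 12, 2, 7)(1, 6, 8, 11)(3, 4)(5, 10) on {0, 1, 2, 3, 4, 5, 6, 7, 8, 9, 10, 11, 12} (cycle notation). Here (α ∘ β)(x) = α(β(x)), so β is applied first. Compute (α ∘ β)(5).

(α ∘ β)(5) = α(β(5)). β(5) = 10, then α(10) = 8. So (α ∘ β)(5) = 8.

8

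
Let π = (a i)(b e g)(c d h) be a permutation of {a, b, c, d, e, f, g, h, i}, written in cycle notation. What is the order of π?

The cycle type of π is (3, 3, 2, 1).
The order is lcm(3, 3, 2) = 6.

6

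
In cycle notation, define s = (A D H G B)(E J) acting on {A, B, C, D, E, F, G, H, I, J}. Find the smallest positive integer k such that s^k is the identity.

The disjoint cycles have lengths 5, 2, 1, 1, 1.
The order of s is the least common multiple of its cycle lengths: lcm(5, 2) = 10.

10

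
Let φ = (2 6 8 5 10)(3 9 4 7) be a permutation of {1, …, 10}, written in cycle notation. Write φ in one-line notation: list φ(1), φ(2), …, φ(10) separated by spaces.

Each element maps to the next entry in its cycle (wrapping to the front): 1→1, 2→6, 3→9, 4→7, 5→10, 6→8, 7→3, 8→5, 9→4, 10→2.
So the one-line form is 1 6 9 7 10 8 3 5 4 2.

1 6 9 7 10 8 3 5 4 2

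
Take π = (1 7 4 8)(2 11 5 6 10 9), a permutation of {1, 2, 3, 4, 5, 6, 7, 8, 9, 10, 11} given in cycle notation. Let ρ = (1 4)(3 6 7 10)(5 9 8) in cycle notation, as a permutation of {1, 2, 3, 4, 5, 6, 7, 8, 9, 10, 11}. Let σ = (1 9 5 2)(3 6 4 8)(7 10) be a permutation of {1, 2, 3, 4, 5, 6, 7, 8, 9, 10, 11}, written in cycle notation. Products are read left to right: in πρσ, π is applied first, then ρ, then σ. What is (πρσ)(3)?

Chase 3: π(3) = 3; ρ(3) = 6; σ(6) = 4. Hence (πρσ)(3) = 4.

4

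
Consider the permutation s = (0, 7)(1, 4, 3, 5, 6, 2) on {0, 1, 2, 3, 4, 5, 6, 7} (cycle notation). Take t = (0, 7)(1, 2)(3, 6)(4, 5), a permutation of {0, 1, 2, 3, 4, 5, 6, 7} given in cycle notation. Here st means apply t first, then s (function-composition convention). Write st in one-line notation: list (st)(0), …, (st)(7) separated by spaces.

Chase each element through t then s: 0 → 7 → 0; 1 → 2 → 1; 2 → 1 → 4; 3 → 6 → 2; 4 → 5 → 6; 5 → 4 → 3; 6 → 3 → 5; 7 → 0 → 7.
Collecting the images, st = [0 1 4 2 6 3 5 7].

0 1 4 2 6 3 5 7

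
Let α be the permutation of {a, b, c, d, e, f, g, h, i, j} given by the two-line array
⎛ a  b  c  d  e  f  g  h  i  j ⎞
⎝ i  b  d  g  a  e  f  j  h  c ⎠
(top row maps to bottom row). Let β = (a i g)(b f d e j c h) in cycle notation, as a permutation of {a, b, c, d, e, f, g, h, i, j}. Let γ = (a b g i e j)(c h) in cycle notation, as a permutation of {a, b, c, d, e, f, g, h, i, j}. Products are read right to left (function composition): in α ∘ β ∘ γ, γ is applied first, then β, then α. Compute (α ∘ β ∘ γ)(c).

b

Chase c: γ(c) = h; β(h) = b; α(b) = b. Hence (α ∘ β ∘ γ)(c) = b.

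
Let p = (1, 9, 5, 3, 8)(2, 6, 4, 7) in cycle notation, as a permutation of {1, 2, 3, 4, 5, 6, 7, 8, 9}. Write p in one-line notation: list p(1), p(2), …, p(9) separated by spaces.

Each element maps to the next entry in its cycle (wrapping to the front): 1↦9, 2↦6, 3↦8, 4↦7, 5↦3, 6↦4, 7↦2, 8↦1, 9↦5.
So the one-line form is 9 6 8 7 3 4 2 1 5.

9 6 8 7 3 4 2 1 5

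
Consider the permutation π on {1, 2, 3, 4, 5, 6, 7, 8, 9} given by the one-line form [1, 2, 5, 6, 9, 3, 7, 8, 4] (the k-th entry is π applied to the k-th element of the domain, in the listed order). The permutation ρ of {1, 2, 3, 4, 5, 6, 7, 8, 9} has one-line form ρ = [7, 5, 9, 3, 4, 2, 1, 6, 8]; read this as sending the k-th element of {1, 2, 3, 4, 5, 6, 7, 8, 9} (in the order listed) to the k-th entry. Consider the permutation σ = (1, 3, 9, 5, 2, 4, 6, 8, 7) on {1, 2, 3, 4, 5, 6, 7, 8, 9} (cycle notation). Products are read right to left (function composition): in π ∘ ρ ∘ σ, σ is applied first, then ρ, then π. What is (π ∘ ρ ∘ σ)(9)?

Apply the permutations in order: σ(9) = 5, then ρ(5) = 4, then π(4) = 6. So (π ∘ ρ ∘ σ)(9) = 6.

6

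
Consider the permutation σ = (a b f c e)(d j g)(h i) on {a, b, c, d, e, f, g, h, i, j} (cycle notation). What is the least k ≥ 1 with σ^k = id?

30

The cycle type of σ is (5, 3, 2).
Since disjoint cycles commute, ord(σ) = lcm(5, 3, 2) = 30.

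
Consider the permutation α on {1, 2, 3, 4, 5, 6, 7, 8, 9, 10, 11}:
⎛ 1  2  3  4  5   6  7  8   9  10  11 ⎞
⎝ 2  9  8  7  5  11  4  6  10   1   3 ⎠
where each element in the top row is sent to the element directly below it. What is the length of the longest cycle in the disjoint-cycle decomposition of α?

4

Decomposing into disjoint cycles gives (1 2 9 10)(3 8 6 11)(4 7); the longest has length 4.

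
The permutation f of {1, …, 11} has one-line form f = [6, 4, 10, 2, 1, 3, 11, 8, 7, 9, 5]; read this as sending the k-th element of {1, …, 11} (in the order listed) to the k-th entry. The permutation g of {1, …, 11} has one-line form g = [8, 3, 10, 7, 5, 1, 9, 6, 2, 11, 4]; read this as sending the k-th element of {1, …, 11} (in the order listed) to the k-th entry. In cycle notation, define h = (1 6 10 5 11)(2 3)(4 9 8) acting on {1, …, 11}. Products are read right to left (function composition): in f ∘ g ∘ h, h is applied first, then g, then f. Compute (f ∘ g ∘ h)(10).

Apply the permutations in order: h(10) = 5, then g(5) = 5, then f(5) = 1. So (f ∘ g ∘ h)(10) = 1.

1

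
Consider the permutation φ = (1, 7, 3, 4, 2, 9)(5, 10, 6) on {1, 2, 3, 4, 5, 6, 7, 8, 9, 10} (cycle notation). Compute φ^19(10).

6

10 lies in the 3-cycle (5, 10, 6).
On a 3-cycle, φ^3 is the identity, so φ^19 = φ^1 there (19 ≡ 1 mod 3).
Advancing 1 step from 10: 10 → 6.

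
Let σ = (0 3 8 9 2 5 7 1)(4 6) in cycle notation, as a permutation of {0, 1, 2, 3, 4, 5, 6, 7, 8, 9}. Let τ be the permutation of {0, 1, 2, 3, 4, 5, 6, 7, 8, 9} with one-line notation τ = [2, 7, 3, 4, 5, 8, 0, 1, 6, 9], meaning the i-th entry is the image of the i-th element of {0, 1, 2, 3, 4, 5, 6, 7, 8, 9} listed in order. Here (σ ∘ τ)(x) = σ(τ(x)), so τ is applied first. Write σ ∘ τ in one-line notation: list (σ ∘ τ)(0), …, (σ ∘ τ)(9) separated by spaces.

(σ ∘ τ)(x) = σ(τ(x)). Computing each image: σ(τ(0)) = σ(2) = 5, σ(τ(1)) = σ(7) = 1, σ(τ(2)) = σ(3) = 8, σ(τ(3)) = σ(4) = 6, σ(τ(4)) = σ(5) = 7, σ(τ(5)) = σ(8) = 9, σ(τ(6)) = σ(0) = 3, σ(τ(7)) = σ(1) = 0, σ(τ(8)) = σ(6) = 4, σ(τ(9)) = σ(9) = 2.
Hence σ ∘ τ = [5 1 8 6 7 9 3 0 4 2].

5 1 8 6 7 9 3 0 4 2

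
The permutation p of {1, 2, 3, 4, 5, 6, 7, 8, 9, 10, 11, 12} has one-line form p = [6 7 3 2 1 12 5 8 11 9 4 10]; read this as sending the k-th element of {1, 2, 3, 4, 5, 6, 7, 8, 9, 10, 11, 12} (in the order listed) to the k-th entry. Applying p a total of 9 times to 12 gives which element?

6

Tracing 12 → 10 → … returns to 12 after 10 steps, so 12 lies in a 10-cycle (1 6 12 10 9 11 4 2 7 5).
Advancing 9 steps from 12: 12 → 10 → 9 → 11 → 4 → 2 → 7 → 5 → 1 → 6.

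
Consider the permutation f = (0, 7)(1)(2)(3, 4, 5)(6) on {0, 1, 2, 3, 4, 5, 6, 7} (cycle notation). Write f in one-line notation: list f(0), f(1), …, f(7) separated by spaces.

Reading each image from the cycles: 0→7, 1→1, 2→2, 3→4, 4→5, 5→3, 6→6, 7→0.
So the one-line form is 7 1 2 4 5 3 6 0.

7 1 2 4 5 3 6 0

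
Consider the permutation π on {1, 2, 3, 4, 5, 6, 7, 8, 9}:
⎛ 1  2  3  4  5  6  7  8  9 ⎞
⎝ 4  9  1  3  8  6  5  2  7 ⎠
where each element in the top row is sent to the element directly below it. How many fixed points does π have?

1

The fixed points (elements with π(x) = x) are {6}, so there is 1.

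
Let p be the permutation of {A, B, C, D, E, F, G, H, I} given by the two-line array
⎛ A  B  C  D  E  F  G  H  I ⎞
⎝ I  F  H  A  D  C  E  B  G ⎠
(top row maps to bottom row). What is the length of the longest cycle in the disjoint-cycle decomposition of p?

Decomposing into disjoint cycles gives (A, I, G, E, D)(B, F, C, H); the longest has length 5.

5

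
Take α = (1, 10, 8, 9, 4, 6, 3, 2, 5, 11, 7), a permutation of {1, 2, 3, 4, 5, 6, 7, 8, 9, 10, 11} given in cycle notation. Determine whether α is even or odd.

The cycle lengths are 11.
A cycle is odd iff its length is even; α has 0 even-length cycles, so sgn(α) = (−1)^0 and α is even.

even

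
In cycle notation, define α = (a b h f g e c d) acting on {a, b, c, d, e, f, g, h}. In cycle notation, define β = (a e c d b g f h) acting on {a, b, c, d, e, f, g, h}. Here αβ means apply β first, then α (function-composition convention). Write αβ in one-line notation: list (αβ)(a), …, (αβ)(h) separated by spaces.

For each element, apply β then α: a → e → c; b → g → e; c → d → a; d → b → h; e → c → d; f → h → f; g → f → g; h → a → b.
Collecting the images, αβ = [c e a h d f g b].

c e a h d f g b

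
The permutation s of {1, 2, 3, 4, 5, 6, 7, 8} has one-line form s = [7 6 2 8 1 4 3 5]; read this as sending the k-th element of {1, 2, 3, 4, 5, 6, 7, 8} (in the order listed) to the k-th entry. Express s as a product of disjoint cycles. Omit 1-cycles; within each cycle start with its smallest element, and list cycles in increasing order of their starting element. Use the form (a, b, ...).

(1, 7, 3, 2, 6, 4, 8, 5)

Iterating s from 1 gives 1 → 7 → 3 → 2 → 6 → 4 → 8 → 5 → 1; that is the 8-cycle (1, 7, 3, 2, 6, 4, 8, 5).
Repeating from the next unused element and collecting all non-trivial cycles gives (1, 7, 3, 2, 6, 4, 8, 5).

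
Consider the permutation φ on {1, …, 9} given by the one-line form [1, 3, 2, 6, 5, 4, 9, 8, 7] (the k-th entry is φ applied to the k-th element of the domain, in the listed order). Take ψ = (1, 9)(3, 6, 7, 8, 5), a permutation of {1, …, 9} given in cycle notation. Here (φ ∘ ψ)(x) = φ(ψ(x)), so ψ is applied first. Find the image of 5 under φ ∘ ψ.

(φ ∘ ψ)(5) = φ(ψ(5)). ψ(5) = 3, then φ(3) = 2. So (φ ∘ ψ)(5) = 2.

2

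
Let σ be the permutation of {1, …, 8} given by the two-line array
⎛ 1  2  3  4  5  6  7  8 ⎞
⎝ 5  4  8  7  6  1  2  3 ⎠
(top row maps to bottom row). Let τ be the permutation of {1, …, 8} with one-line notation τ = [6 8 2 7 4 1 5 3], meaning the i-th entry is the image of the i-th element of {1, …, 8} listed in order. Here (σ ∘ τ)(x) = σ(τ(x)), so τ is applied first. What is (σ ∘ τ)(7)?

6

τ(7) = 5, then σ(5) = 6; composing gives (σ ∘ τ)(7) = 6.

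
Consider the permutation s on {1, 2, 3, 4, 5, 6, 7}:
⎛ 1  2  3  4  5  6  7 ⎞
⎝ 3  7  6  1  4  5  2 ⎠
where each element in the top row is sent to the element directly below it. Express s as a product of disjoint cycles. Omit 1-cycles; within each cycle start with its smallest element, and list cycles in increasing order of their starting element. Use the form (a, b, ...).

(1, 3, 6, 5, 4)(2, 7)

Start at 1 and follow images: 1 → 3 → 6 → 5 → 4 → 1, giving the cycle (1, 3, 6, 5, 4).
Continuing from each remaining unvisited element yields (1, 3, 6, 5, 4)(2, 7).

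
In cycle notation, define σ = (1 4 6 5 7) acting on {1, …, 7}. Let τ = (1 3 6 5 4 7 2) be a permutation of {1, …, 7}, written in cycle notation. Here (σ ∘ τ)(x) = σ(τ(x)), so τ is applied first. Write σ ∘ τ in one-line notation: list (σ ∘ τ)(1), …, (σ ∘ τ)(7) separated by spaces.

3 4 5 1 6 7 2

(σ ∘ τ)(x) = σ(τ(x)). Computing each image: σ(τ(1)) = σ(3) = 3, σ(τ(2)) = σ(1) = 4, σ(τ(3)) = σ(6) = 5, σ(τ(4)) = σ(7) = 1, σ(τ(5)) = σ(4) = 6, σ(τ(6)) = σ(5) = 7, σ(τ(7)) = σ(2) = 2.
Hence σ ∘ τ = [3 4 5 1 6 7 2].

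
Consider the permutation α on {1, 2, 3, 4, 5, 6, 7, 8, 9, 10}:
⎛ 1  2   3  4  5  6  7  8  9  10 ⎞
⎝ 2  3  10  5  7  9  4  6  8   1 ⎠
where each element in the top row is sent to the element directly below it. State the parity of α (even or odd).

In disjoint-cycle form the cycle lengths are 4, 3, 3.
A cycle of length ℓ contributes ℓ−1 transpositions, so α is a product of 3 + 2 + 2 = 7 transpositions — odd.

odd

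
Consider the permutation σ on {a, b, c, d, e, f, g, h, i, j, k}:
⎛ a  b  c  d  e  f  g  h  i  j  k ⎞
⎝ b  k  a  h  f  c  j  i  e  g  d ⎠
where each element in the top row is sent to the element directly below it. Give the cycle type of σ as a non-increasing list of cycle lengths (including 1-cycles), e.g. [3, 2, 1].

[9, 2]

The disjoint cycles are (a, b, k, d, h, i, e, f, c)(g, j), with lengths 9, 2 in non-increasing order.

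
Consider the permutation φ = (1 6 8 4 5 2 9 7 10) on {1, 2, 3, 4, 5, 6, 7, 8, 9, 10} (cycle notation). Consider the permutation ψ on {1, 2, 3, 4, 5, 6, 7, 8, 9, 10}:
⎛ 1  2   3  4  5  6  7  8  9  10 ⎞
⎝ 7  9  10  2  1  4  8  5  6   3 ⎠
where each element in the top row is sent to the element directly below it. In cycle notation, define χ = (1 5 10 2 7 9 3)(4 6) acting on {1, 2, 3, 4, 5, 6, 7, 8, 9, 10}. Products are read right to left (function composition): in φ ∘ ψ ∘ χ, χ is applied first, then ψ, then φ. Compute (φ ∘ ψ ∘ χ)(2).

(φ ∘ ψ ∘ χ)(2) = φ(ψ(χ(2))). χ(2) = 7, then ψ(7) = 8, then φ(8) = 4, so the result is 4.

4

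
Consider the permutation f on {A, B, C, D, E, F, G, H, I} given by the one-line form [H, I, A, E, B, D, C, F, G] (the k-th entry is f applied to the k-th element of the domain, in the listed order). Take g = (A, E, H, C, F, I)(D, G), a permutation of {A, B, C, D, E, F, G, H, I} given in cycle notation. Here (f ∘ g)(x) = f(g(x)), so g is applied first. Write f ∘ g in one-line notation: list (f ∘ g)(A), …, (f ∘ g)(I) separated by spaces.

B I D C F G E A H

For each element, apply g then f: A → E → B; B → B → I; C → F → D; D → G → C; E → H → F; F → I → G; G → D → E; H → C → A; I → A → H.
So f ∘ g in one-line form is B I D C F G E A H.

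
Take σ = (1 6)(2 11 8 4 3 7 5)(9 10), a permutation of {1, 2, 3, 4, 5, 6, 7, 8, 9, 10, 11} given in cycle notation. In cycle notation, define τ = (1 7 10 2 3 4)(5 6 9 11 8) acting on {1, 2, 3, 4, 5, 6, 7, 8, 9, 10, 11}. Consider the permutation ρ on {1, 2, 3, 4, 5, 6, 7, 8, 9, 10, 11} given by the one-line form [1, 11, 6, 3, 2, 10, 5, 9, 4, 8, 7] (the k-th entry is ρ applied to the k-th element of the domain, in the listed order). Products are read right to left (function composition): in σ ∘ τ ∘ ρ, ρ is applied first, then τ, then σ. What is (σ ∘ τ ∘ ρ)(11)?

Chase 11: ρ(11) = 7; τ(7) = 10; σ(10) = 9. Hence (σ ∘ τ ∘ ρ)(11) = 9.

9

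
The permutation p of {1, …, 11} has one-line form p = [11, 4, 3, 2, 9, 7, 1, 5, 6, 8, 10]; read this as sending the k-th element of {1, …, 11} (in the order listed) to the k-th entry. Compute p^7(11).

1

Tracing 11 → 10 → … returns to 11 after 8 steps, so 11 lies in an 8-cycle (1 11 10 8 5 9 6 7).
Advancing 7 steps from 11: 11 → 10 → 8 → 5 → 9 → 6 → 7 → 1.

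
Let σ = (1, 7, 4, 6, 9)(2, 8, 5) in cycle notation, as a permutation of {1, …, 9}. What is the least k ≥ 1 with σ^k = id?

15

The disjoint cycles have lengths 5, 3, 1.
The order is lcm(5, 3) = 15.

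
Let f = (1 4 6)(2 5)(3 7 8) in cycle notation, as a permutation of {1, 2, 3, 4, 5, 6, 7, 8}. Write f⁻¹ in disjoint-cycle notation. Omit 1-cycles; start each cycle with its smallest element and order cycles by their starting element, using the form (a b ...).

If f sends a → b within a cycle, f⁻¹ sends b → a; equivalently, reverse each cycle.
After reversing and putting each cycle's least element first, f⁻¹ = (1 6 4)(2 5)(3 8 7).

(1 6 4)(2 5)(3 8 7)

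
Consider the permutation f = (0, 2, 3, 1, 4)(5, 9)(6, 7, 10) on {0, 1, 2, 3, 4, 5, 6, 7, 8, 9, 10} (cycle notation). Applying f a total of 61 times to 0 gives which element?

2

0 lies in the 5-cycle (0, 2, 3, 1, 4).
Powers repeat with period 5 on this cycle, and 61 mod 5 = 1, so f^61(0) = f^1(0).
Advancing 1 step from 0: 0 → 2.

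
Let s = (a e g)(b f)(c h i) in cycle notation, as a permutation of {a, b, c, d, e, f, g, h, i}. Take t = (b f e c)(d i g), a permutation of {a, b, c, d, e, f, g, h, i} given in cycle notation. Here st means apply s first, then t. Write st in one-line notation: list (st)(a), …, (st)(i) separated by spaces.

c e h i d f a g b

(st)(x) = t(s(x)). Computing each image: t(s(a)) = t(e) = c, t(s(b)) = t(f) = e, t(s(c)) = t(h) = h, t(s(d)) = t(d) = i, t(s(e)) = t(g) = d, t(s(f)) = t(b) = f, t(s(g)) = t(a) = a, t(s(h)) = t(i) = g, t(s(i)) = t(c) = b.
Hence st = [c e h i d f a g b].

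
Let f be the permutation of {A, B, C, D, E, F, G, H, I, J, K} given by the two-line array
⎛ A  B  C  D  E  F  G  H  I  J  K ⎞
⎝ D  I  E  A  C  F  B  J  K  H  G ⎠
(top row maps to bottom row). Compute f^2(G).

Tracing G → B → … returns to G after 4 steps, so G lies in a 4-cycle (B, I, K, G).
Advancing 2 steps from G: G → B → I.

I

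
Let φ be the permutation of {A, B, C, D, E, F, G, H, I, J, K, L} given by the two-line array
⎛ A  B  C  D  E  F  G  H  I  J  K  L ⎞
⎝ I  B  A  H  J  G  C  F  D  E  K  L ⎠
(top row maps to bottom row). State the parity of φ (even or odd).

In disjoint-cycle form the cycle lengths are 7, 2, 1, 1, 1.
A cycle of length ℓ contributes ℓ−1 transpositions, so φ is a product of 6 + 1 = 7 transpositions — odd.

odd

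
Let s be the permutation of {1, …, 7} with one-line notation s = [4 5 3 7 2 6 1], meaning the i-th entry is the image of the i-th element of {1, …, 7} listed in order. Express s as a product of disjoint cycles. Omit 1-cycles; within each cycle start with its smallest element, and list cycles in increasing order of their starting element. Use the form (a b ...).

From 1: 1 → 4 → 7 → 1, closing the cycle (1 4 7).
Continuing from each remaining unvisited element yields (1 4 7)(2 5).

(1 4 7)(2 5)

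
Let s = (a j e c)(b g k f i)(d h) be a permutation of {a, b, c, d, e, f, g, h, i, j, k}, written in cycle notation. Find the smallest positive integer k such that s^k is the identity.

The disjoint cycles have lengths 5, 4, 2.
Since disjoint cycles commute, ord(s) = lcm(5, 4, 2) = 20.

20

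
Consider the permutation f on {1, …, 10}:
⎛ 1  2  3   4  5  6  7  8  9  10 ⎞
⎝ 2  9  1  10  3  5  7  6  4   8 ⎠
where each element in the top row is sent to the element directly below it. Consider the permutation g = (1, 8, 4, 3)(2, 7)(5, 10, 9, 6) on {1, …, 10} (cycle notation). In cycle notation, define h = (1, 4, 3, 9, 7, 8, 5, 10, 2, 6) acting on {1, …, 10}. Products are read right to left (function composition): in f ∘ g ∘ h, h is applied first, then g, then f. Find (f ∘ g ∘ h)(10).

7

Apply the permutations in order: h(10) = 2, then g(2) = 7, then f(7) = 7. So (f ∘ g ∘ h)(10) = 7.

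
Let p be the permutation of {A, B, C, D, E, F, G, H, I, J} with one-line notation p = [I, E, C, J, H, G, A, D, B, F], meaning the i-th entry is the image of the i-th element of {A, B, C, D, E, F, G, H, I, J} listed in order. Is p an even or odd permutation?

In disjoint-cycle form the cycle lengths are 9, 1.
A cycle is odd iff its length is even; p has 0 even-length cycles, so sgn(p) = (−1)^0 and p is even.

even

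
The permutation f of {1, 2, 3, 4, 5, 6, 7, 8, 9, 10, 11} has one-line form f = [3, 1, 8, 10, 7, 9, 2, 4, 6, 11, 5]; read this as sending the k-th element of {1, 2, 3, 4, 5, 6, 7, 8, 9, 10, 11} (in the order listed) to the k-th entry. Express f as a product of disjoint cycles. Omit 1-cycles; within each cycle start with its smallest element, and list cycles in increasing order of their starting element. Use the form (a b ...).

Iterating f from 1 gives 1 → 3 → 8 → 4 → 10 → 11 → 5 → 7 → 2 → 1; that is the 9-cycle (1 3 8 4 10 11 5 7 2).
Repeating from the next unused element and collecting all non-trivial cycles gives (1 3 8 4 10 11 5 7 2)(6 9).

(1 3 8 4 10 11 5 7 2)(6 9)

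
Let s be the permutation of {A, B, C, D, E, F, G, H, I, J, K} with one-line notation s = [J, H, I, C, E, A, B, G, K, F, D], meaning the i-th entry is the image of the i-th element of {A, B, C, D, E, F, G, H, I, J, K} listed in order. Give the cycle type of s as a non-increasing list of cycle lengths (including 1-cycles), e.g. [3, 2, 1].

The disjoint cycles are (A J F)(B H G)(C I K D)(E), with lengths 4, 3, 3, 1 in non-increasing order.

[4, 3, 3, 1]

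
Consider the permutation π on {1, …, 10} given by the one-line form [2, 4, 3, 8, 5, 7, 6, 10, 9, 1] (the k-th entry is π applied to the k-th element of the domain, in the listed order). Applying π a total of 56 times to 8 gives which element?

Tracing 8 → 10 → … returns to 8 after 5 steps, so 8 lies in a 5-cycle (1 2 4 8 10).
Since the cycle has length 5, π^56 acts on it the same as π^1 (56 mod 5 = 1).
Advancing 1 step from 8: 8 → 10.

10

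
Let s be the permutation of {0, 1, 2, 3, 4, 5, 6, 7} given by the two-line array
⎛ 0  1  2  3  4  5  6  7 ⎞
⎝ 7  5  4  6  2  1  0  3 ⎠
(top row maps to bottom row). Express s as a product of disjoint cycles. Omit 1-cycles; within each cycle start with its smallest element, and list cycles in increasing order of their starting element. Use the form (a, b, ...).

(0, 7, 3, 6)(1, 5)(2, 4)

Start at 0 and follow images: 0 → 7 → 3 → 6 → 0, giving the cycle (0, 7, 3, 6).
Continuing from each remaining unvisited element yields (0, 7, 3, 6)(1, 5)(2, 4).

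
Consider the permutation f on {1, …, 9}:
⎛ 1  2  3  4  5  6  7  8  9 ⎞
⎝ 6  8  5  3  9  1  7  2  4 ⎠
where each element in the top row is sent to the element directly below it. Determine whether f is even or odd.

In disjoint-cycle form the cycle lengths are 4, 2, 2, 1.
A cycle is odd iff its length is even; f has 3 even-length cycles, so sgn(f) = (−1)^3 and f is odd.

odd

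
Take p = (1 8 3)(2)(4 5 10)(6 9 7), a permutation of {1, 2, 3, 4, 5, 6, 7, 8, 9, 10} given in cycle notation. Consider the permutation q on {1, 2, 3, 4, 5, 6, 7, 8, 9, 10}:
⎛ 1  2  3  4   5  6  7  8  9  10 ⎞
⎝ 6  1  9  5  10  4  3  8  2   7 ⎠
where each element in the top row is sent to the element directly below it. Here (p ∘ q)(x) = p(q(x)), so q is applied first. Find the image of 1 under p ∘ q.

9

q(1) = 6, then p(6) = 9; composing gives (p ∘ q)(1) = 9.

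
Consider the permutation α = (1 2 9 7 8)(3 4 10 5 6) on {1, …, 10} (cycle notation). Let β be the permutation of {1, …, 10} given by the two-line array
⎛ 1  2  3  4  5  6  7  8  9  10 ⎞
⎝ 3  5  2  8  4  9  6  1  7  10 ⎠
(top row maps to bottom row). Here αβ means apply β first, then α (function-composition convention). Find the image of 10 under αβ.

5

First apply β: β(10) = 10, then α(10) = 5. Thus (αβ)(10) = 5.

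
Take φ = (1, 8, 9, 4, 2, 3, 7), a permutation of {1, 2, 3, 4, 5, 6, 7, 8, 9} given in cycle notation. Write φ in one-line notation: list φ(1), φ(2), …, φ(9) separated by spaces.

8 3 7 2 5 6 1 9 4

Image by image: 1↦8, 2↦3, 3↦7, 4↦2, 5↦5, 6↦6, 7↦1, 8↦9, 9↦4.
So the one-line form is 8 3 7 2 5 6 1 9 4.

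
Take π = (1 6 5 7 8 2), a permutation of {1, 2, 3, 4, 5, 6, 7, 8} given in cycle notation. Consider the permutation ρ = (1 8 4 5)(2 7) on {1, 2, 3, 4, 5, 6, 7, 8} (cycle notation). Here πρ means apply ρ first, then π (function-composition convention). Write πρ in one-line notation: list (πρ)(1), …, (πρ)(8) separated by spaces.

2 8 3 7 6 5 1 4

(πρ)(x) = π(ρ(x)). Computing each image: π(ρ(1)) = π(8) = 2, π(ρ(2)) = π(7) = 8, π(ρ(3)) = π(3) = 3, π(ρ(4)) = π(5) = 7, π(ρ(5)) = π(1) = 6, π(ρ(6)) = π(6) = 5, π(ρ(7)) = π(2) = 1, π(ρ(8)) = π(4) = 4.
Hence πρ = [2 8 3 7 6 5 1 4].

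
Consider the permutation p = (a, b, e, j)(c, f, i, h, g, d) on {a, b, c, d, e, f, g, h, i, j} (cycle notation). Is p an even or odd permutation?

The cycle lengths are 6, 4.
A cycle is odd iff its length is even; p has 2 even-length cycles, so sgn(p) = (−1)^2 and p is even.

even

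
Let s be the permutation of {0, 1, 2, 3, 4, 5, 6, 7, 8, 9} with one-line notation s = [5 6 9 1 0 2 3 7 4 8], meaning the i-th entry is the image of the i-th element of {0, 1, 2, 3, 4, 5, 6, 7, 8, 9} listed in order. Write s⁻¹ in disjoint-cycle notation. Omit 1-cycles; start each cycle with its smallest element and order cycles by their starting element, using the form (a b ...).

The cycle decomposition of s is (0 5 2 9 8 4)(1 6 3).
The inverse reverses every cycle; in canonical form, s⁻¹ = (0 4 8 9 2 5)(1 3 6).

(0 4 8 9 2 5)(1 3 6)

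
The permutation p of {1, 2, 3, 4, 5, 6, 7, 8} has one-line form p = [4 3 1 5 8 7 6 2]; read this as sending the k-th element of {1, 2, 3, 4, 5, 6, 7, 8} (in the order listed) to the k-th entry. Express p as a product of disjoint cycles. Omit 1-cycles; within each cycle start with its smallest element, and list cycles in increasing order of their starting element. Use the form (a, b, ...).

(1, 4, 5, 8, 2, 3)(6, 7)

Iterating p from 1 gives 1 → 4 → 5 → 8 → 2 → 3 → 1; that is the 6-cycle (1, 4, 5, 8, 2, 3).
Continuing from each remaining unvisited element yields (1, 4, 5, 8, 2, 3)(6, 7).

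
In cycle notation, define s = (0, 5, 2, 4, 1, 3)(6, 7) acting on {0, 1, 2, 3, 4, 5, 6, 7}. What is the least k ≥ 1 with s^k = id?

6

The disjoint cycles have lengths 6, 2.
The order of s is the least common multiple of its cycle lengths: lcm(6, 2) = 6.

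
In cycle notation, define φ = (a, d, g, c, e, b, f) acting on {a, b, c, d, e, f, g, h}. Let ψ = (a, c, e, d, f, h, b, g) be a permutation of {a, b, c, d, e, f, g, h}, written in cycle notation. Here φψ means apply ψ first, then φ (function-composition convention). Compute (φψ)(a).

e

ψ(a) = c, then φ(c) = e; composing gives (φψ)(a) = e.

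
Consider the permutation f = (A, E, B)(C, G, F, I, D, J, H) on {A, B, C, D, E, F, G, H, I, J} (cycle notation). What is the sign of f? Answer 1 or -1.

The cycle lengths are 7, 3.
A cycle is odd iff its length is even; f has 0 even-length cycles, so sgn(f) = (−1)^0 and f is even.

1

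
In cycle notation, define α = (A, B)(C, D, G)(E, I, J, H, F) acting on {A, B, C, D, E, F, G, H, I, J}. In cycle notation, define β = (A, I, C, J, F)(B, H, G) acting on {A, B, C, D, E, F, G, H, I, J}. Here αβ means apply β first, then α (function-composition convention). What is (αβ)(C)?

H

β(C) = J, then α(J) = H; composing gives (αβ)(C) = H.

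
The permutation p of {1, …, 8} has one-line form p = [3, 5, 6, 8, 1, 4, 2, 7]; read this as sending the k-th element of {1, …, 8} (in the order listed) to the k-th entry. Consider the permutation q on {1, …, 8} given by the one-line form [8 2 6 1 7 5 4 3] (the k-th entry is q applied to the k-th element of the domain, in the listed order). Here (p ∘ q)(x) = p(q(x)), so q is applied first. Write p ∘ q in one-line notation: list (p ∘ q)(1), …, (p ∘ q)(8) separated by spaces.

(p ∘ q)(x) = p(q(x)). Computing each image: p(q(1)) = p(8) = 7, p(q(2)) = p(2) = 5, p(q(3)) = p(6) = 4, p(q(4)) = p(1) = 3, p(q(5)) = p(7) = 2, p(q(6)) = p(5) = 1, p(q(7)) = p(4) = 8, p(q(8)) = p(3) = 6.
Hence p ∘ q = [7 5 4 3 2 1 8 6].

7 5 4 3 2 1 8 6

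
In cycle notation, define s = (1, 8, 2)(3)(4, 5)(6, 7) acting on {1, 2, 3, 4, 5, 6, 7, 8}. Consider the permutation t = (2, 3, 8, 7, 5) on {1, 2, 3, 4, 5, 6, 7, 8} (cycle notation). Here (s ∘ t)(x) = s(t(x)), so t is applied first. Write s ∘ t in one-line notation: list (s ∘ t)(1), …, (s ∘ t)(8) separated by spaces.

For each element, apply t then s: 1 → 1 → 8; 2 → 3 → 3; 3 → 8 → 2; 4 → 4 → 5; 5 → 2 → 1; 6 → 6 → 7; 7 → 5 → 4; 8 → 7 → 6.
So s ∘ t in one-line form is 8 3 2 5 1 7 4 6.

8 3 2 5 1 7 4 6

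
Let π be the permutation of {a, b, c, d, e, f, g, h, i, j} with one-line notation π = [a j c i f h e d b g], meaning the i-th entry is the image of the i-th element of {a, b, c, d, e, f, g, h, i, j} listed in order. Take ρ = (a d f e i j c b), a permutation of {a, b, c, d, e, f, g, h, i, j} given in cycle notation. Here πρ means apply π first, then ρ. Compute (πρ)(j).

First apply π: π(j) = g, then ρ(g) = g. Thus (πρ)(j) = g.

g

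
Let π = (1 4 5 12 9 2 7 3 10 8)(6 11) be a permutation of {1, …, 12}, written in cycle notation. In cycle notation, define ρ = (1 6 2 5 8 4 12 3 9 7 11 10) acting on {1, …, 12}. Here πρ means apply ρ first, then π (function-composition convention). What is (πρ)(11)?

8

First apply ρ: ρ(11) = 10, then π(10) = 8. Thus (πρ)(11) = 8.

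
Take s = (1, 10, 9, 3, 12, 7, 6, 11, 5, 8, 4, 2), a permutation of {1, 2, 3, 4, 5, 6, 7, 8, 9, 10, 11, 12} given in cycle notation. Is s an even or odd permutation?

The cycle lengths are 12.
A cycle of length ℓ contributes ℓ−1 transpositions, so s is a product of 11 transpositions — odd.

odd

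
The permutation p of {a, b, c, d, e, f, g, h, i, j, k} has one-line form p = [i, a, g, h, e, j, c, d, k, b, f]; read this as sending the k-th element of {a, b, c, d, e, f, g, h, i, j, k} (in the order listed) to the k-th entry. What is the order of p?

6

The disjoint-cycle form of p has cycle lengths 6, 2, 2, 1.
The order of p is the least common multiple of its cycle lengths: lcm(6, 2, 2) = 6.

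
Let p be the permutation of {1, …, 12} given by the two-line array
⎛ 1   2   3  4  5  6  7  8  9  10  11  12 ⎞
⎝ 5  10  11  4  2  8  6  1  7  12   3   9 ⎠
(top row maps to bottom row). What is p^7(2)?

1

Tracing 2 → 10 → … returns to 2 after 9 steps, so 2 lies in a 9-cycle (1, 5, 2, 10, 12, 9, 7, 6, 8).
Stepping 7 places around the cycle: 2 → 10 → 12 → 9 → 7 → 6 → 8 → 1.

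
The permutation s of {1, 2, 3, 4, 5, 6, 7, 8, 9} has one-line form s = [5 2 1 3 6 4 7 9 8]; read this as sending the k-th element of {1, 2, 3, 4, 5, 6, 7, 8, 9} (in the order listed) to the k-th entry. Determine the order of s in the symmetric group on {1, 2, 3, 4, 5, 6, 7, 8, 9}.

10

Decomposing into disjoint cycles gives cycle lengths 5, 2, 1, 1.
The order of s is the least common multiple of its cycle lengths: lcm(5, 2) = 10.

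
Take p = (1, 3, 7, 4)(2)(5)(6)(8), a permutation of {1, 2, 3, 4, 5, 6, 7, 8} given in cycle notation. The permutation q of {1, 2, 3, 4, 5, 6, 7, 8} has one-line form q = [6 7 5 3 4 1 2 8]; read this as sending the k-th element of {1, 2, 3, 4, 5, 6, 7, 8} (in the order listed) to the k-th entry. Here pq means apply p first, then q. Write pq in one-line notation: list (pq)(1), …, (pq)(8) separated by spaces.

5 7 2 6 4 1 3 8

(pq)(x) = q(p(x)). Computing each image: q(p(1)) = q(3) = 5, q(p(2)) = q(2) = 7, q(p(3)) = q(7) = 2, q(p(4)) = q(1) = 6, q(p(5)) = q(5) = 4, q(p(6)) = q(6) = 1, q(p(7)) = q(4) = 3, q(p(8)) = q(8) = 8.
Hence pq = [5 7 2 6 4 1 3 8].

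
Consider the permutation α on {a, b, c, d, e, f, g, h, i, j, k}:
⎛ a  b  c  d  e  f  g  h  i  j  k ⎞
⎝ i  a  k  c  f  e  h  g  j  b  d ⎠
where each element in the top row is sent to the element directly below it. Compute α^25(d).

Tracing d → c → … returns to d after 3 steps, so d lies in a 3-cycle (c k d).
On a 3-cycle, α^3 is the identity, so α^25 = α^1 there (25 ≡ 1 mod 3).
Advancing 1 step from d: d → c.

c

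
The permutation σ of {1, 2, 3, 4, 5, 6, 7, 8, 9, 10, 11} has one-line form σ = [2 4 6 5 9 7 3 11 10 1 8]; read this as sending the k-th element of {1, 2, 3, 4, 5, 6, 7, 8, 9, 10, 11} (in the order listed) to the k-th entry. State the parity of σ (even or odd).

In disjoint-cycle form the cycle lengths are 6, 3, 2.
A cycle is odd iff its length is even; σ has 2 even-length cycles, so sgn(σ) = (−1)^2 and σ is even.

even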